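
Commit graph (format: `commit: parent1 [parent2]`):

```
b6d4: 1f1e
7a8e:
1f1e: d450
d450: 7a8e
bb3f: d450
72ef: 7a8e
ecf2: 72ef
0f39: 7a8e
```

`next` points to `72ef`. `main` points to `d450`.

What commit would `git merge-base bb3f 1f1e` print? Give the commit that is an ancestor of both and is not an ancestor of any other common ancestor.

d450

Ancestors of bb3f: {7a8e, bb3f, d450}.
Ancestors of 1f1e: {1f1e, 7a8e, d450}.
Common ancestors: {7a8e, d450}.
Among these, d450 is not an ancestor of any other common ancestor — it is the merge base.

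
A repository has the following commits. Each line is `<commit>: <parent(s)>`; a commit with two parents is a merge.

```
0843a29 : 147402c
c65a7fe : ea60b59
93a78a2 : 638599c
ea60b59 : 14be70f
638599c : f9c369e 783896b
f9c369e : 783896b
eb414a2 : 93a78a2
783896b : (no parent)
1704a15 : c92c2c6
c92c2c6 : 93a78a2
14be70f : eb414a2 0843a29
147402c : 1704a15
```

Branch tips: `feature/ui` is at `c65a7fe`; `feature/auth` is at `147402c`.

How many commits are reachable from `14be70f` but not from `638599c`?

Reachable from 14be70f: {0843a29, 147402c, 14be70f, 1704a15, 638599c, 783896b, 93a78a2, c92c2c6, eb414a2, f9c369e}.
Reachable from 638599c: {638599c, 783896b, f9c369e}.
In 14be70f's history but not 638599c's: {0843a29, 147402c, 14be70f, 1704a15, 93a78a2, c92c2c6, eb414a2} — 7 commits.

7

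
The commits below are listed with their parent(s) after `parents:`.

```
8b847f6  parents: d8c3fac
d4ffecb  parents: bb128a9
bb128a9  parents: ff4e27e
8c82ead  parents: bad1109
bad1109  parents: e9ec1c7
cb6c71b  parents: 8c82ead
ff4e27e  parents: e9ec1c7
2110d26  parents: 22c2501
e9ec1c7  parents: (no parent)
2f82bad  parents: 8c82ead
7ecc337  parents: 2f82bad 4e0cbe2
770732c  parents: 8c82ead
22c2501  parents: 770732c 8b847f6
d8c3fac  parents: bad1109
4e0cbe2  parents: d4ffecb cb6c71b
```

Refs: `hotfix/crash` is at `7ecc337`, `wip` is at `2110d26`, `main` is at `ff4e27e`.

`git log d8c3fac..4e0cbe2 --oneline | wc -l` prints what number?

6

Reachable from 4e0cbe2: {4e0cbe2, 8c82ead, bad1109, bb128a9, cb6c71b, d4ffecb, e9ec1c7, ff4e27e}.
Reachable from d8c3fac: {bad1109, d8c3fac, e9ec1c7}.
In 4e0cbe2's history but not d8c3fac's: {4e0cbe2, 8c82ead, bb128a9, cb6c71b, d4ffecb, ff4e27e} — 6 commits.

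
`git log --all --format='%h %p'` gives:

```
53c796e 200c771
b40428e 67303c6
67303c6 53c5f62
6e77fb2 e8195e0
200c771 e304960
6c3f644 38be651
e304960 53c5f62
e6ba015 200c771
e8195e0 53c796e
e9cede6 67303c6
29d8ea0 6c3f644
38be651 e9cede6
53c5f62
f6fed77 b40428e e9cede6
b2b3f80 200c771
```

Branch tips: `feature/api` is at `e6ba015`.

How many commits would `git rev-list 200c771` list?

3

Walking parent pointers from 200c771: reachable set = {200c771, 53c5f62, e304960}.
That is 3 commits.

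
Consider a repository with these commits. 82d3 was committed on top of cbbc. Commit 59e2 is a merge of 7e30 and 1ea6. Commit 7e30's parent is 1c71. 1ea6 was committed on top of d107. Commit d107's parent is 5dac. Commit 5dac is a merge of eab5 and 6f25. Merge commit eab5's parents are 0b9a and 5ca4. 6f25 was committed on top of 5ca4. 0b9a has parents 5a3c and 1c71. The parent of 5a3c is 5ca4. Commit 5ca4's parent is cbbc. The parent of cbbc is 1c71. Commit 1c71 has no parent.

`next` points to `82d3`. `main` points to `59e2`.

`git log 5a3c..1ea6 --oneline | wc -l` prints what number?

Reachable from 1ea6: {0b9a, 1c71, 1ea6, 5a3c, 5ca4, 5dac, 6f25, cbbc, d107, eab5}.
Reachable from 5a3c: {1c71, 5a3c, 5ca4, cbbc}.
In 1ea6's history but not 5a3c's: {0b9a, 1ea6, 5dac, 6f25, d107, eab5} — 6 commits.

6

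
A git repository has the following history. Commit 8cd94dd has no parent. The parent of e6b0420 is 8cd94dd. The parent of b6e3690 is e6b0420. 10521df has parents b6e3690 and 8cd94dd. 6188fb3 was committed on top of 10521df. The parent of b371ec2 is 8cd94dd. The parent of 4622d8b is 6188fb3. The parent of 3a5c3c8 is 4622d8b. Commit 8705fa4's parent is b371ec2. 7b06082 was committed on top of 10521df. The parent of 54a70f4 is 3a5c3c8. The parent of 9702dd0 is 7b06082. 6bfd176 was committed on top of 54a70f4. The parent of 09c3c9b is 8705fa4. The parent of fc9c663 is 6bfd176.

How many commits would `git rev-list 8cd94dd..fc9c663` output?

Reachable from fc9c663: {10521df, 3a5c3c8, 4622d8b, 54a70f4, 6188fb3, 6bfd176, 8cd94dd, b6e3690, e6b0420, fc9c663}.
Reachable from 8cd94dd: {8cd94dd}.
In fc9c663's history but not 8cd94dd's: {10521df, 3a5c3c8, 4622d8b, 54a70f4, 6188fb3, 6bfd176, b6e3690, e6b0420, fc9c663} — 9 commits.

9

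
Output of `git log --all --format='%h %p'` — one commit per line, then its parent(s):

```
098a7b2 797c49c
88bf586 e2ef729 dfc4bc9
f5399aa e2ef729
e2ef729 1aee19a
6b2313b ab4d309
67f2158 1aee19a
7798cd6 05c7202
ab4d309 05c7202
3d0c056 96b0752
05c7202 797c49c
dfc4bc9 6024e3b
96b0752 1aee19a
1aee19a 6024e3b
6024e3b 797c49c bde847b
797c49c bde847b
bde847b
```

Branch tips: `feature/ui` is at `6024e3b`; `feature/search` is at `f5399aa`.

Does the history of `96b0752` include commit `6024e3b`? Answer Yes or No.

Ancestors of 96b0752 (commits reachable by following parents): {1aee19a, 6024e3b, 797c49c, 96b0752, bde847b}.
6024e3b is in that set, so it is an ancestor of 96b0752.

Yes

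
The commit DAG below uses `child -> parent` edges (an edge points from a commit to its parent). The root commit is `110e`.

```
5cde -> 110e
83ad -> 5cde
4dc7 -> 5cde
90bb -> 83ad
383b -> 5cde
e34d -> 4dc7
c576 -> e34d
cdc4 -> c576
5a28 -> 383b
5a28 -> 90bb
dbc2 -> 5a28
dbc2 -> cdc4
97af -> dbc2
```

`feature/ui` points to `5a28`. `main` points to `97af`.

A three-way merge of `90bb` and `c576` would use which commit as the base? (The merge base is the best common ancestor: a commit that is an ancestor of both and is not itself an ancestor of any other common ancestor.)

5cde

Ancestors of 90bb: {110e, 5cde, 83ad, 90bb}.
Ancestors of c576: {110e, 4dc7, 5cde, c576, e34d}.
Common ancestors: {110e, 5cde}.
Among these, 5cde is not an ancestor of any other common ancestor — it is the merge base.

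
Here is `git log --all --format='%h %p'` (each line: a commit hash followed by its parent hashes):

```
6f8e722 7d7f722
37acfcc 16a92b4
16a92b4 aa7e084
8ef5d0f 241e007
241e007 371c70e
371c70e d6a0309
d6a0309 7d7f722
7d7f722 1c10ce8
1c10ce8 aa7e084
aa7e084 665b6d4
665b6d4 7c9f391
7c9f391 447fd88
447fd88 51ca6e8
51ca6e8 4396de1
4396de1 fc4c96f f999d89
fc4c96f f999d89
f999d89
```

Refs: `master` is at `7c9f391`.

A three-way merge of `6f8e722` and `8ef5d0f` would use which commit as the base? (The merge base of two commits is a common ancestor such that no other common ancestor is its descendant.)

7d7f722

Ancestors of 6f8e722: {1c10ce8, 4396de1, 447fd88, 51ca6e8, 665b6d4, 6f8e722, 7c9f391, 7d7f722, aa7e084, f999d89, fc4c96f}.
Ancestors of 8ef5d0f: {1c10ce8, 241e007, 371c70e, 4396de1, 447fd88, 51ca6e8, 665b6d4, 7c9f391, 7d7f722, 8ef5d0f, aa7e084, d6a0309, f999d89, fc4c96f}.
Common ancestors: {1c10ce8, 4396de1, 447fd88, 51ca6e8, 665b6d4, 7c9f391, 7d7f722, aa7e084, f999d89, fc4c96f}.
Among these, 7d7f722 is not an ancestor of any other common ancestor — it is the merge base.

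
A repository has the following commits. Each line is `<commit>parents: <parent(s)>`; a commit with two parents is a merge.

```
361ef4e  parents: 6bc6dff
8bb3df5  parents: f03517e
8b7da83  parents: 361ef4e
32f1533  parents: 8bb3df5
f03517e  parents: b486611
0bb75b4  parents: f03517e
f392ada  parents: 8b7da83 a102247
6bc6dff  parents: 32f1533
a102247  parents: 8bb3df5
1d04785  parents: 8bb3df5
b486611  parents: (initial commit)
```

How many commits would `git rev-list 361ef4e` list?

Walking parent pointers from 361ef4e: reachable set = {32f1533, 361ef4e, 6bc6dff, 8bb3df5, b486611, f03517e}.
That is 6 commits.

6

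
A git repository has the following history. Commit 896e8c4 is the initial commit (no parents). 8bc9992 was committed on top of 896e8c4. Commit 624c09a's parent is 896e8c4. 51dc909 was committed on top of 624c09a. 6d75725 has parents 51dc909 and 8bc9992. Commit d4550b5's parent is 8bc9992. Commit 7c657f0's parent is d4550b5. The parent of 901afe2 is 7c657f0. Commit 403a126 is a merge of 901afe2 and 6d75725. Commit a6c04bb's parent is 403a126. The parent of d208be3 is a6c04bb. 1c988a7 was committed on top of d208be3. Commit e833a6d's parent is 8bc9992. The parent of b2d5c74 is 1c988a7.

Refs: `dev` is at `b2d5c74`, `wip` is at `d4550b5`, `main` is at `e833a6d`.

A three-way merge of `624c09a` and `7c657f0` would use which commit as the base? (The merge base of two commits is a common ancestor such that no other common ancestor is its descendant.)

896e8c4

Ancestors of 624c09a: {624c09a, 896e8c4}.
Ancestors of 7c657f0: {7c657f0, 896e8c4, 8bc9992, d4550b5}.
Common ancestors: {896e8c4}.
The only common ancestor is 896e8c4, so it is the merge base.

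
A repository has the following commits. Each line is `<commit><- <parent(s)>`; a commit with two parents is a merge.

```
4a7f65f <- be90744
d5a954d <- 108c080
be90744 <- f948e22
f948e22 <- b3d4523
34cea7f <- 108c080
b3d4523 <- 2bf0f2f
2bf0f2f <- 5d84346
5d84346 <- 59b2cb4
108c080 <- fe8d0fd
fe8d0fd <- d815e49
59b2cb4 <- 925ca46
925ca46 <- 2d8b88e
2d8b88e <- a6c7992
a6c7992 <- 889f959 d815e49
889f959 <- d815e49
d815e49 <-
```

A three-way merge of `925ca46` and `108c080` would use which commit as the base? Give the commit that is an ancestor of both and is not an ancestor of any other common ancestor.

Ancestors of 925ca46: {2d8b88e, 889f959, 925ca46, a6c7992, d815e49}.
Ancestors of 108c080: {108c080, d815e49, fe8d0fd}.
Common ancestors: {d815e49}.
The only common ancestor is d815e49, so it is the merge base.

d815e49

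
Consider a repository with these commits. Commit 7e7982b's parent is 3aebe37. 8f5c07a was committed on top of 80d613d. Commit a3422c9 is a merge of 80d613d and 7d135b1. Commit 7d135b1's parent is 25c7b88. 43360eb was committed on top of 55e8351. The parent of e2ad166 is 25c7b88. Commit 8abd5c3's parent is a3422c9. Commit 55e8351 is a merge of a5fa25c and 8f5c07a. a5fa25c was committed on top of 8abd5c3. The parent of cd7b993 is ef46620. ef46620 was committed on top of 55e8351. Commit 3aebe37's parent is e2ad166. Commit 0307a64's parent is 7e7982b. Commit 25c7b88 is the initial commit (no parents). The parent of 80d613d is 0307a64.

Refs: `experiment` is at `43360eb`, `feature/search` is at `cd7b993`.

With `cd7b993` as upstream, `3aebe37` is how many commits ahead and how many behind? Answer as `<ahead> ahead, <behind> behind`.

Reachable from 3aebe37: {25c7b88, 3aebe37, e2ad166}.
Reachable from cd7b993: {0307a64, 25c7b88, 3aebe37, 55e8351, 7d135b1, 7e7982b, 80d613d, 8abd5c3, 8f5c07a, a3422c9, a5fa25c, cd7b993, e2ad166, ef46620}.
Only in 3aebe37's history (ahead): {} — 0.
Only in cd7b993's history (behind): {0307a64, 55e8351, 7d135b1, 7e7982b, 80d613d, 8abd5c3, 8f5c07a, a3422c9, a5fa25c, cd7b993, ef46620} — 11.

0 ahead, 11 behind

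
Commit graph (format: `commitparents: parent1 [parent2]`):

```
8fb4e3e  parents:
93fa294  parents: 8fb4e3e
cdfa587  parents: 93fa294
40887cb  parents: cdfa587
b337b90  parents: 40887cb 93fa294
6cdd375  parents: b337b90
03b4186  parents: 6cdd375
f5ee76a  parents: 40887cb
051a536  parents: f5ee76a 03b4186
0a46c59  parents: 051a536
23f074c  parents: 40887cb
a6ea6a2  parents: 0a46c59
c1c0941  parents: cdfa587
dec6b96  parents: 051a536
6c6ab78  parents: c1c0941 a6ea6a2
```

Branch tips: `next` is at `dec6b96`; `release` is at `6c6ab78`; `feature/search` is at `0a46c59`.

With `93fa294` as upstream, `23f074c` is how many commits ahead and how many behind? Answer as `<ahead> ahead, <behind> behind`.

3 ahead, 0 behind

Reachable from 23f074c: {23f074c, 40887cb, 8fb4e3e, 93fa294, cdfa587}.
Reachable from 93fa294: {8fb4e3e, 93fa294}.
Only in 23f074c's history (ahead): {23f074c, 40887cb, cdfa587} — 3.
Only in 93fa294's history (behind): {} — 0.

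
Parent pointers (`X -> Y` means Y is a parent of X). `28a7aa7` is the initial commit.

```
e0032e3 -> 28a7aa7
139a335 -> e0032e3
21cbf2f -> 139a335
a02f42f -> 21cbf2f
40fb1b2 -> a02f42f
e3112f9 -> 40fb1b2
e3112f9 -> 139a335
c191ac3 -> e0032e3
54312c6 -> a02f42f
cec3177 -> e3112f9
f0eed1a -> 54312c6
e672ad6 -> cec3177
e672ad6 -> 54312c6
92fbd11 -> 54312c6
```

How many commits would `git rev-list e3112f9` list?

7

Walking parent pointers from e3112f9: reachable set = {139a335, 21cbf2f, 28a7aa7, 40fb1b2, a02f42f, e0032e3, e3112f9}.
That is 7 commits.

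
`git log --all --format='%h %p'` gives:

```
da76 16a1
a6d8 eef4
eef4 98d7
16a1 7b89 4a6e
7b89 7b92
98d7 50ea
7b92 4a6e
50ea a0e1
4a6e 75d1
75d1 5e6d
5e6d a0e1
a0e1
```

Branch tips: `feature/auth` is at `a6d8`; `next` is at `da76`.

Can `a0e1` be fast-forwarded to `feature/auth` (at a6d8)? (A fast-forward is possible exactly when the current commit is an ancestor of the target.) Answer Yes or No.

Yes

A fast-forward from a0e1 to a6d8 is possible iff a0e1 is an ancestor of a6d8.
Ancestors of a6d8: {50ea, 98d7, a0e1, a6d8, eef4}.
a0e1 is among them, so fast-forward is possible.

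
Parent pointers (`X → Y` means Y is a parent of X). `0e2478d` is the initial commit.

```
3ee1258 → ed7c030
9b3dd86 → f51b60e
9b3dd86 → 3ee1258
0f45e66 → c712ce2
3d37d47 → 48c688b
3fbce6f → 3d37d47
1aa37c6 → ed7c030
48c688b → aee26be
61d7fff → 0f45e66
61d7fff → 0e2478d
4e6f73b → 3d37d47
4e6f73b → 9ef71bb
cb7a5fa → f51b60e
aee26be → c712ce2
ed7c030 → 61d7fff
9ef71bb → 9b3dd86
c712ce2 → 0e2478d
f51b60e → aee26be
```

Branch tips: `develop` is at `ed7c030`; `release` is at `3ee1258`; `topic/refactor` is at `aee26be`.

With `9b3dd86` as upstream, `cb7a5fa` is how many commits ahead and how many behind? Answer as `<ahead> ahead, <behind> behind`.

1 ahead, 5 behind

Reachable from cb7a5fa: {0e2478d, aee26be, c712ce2, cb7a5fa, f51b60e}.
Reachable from 9b3dd86: {0e2478d, 0f45e66, 3ee1258, 61d7fff, 9b3dd86, aee26be, c712ce2, ed7c030, f51b60e}.
Only in cb7a5fa's history (ahead): {cb7a5fa} — 1.
Only in 9b3dd86's history (behind): {0f45e66, 3ee1258, 61d7fff, 9b3dd86, ed7c030} — 5.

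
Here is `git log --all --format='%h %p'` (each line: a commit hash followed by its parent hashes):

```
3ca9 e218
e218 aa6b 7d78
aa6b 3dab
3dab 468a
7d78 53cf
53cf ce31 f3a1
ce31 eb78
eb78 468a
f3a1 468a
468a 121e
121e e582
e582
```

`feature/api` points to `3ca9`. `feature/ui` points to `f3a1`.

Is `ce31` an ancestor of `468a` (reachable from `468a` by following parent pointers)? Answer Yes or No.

No

Ancestors of 468a: {121e, 468a, e582}.
ce31 is not in that set, so it is not an ancestor of 468a.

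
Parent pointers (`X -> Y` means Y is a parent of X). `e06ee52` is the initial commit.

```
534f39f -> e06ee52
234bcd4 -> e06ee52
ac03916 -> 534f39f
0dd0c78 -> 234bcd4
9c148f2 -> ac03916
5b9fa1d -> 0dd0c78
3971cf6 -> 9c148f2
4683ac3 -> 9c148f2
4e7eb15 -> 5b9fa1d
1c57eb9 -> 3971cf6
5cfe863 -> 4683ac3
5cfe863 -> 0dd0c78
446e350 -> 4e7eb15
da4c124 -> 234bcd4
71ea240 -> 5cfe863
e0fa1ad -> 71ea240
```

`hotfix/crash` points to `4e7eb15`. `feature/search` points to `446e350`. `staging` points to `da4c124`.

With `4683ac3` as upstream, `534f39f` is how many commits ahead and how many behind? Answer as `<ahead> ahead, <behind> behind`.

0 ahead, 3 behind

Reachable from 534f39f: {534f39f, e06ee52}.
Reachable from 4683ac3: {4683ac3, 534f39f, 9c148f2, ac03916, e06ee52}.
Only in 534f39f's history (ahead): {} — 0.
Only in 4683ac3's history (behind): {4683ac3, 9c148f2, ac03916} — 3.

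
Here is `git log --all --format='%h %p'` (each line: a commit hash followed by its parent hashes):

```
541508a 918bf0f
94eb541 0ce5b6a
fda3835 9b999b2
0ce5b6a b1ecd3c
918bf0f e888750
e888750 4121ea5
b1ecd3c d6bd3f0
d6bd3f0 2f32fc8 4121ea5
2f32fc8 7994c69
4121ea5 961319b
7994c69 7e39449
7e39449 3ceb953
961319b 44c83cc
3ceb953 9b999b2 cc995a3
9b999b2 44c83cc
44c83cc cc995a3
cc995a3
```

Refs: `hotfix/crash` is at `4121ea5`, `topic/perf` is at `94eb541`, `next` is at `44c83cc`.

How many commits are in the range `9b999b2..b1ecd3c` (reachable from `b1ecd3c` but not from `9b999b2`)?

8

Reachable from b1ecd3c: {2f32fc8, 3ceb953, 4121ea5, 44c83cc, 7994c69, 7e39449, 961319b, 9b999b2, b1ecd3c, cc995a3, d6bd3f0}.
Reachable from 9b999b2: {44c83cc, 9b999b2, cc995a3}.
In b1ecd3c's history but not 9b999b2's: {2f32fc8, 3ceb953, 4121ea5, 7994c69, 7e39449, 961319b, b1ecd3c, d6bd3f0} — 8 commits.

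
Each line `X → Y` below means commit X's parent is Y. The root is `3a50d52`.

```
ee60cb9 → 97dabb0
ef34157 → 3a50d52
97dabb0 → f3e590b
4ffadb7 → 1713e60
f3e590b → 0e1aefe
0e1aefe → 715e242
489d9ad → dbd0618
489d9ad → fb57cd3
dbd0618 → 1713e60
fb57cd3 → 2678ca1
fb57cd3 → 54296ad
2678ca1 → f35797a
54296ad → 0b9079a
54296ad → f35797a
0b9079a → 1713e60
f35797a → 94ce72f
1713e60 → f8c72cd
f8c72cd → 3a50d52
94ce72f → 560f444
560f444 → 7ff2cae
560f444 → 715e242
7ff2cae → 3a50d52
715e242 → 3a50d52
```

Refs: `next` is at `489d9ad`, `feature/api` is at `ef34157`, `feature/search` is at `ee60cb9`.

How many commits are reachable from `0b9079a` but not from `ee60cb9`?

3

Reachable from 0b9079a: {0b9079a, 1713e60, 3a50d52, f8c72cd}.
Reachable from ee60cb9: {0e1aefe, 3a50d52, 715e242, 97dabb0, ee60cb9, f3e590b}.
In 0b9079a's history but not ee60cb9's: {0b9079a, 1713e60, f8c72cd} — 3 commits.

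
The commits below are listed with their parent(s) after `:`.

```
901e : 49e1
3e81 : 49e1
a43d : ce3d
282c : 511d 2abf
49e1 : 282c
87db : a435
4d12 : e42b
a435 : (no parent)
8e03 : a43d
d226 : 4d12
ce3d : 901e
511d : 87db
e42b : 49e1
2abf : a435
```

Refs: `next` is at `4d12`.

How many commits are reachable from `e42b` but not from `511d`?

4

Reachable from e42b: {282c, 2abf, 49e1, 511d, 87db, a435, e42b}.
Reachable from 511d: {511d, 87db, a435}.
In e42b's history but not 511d's: {282c, 2abf, 49e1, e42b} — 4 commits.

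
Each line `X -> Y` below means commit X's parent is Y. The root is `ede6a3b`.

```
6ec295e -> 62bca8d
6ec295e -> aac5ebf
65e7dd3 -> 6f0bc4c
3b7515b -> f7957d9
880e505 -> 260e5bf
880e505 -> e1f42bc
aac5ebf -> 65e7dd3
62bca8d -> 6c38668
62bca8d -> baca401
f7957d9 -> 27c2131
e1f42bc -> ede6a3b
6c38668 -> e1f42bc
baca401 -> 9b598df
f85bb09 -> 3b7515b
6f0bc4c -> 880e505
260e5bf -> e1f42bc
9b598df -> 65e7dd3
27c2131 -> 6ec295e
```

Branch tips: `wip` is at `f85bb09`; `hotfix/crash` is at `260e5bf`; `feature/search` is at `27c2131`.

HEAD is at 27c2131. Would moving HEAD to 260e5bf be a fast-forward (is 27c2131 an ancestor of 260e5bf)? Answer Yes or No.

A fast-forward from 27c2131 to 260e5bf is possible iff 27c2131 is an ancestor of 260e5bf.
Ancestors of 260e5bf: {260e5bf, e1f42bc, ede6a3b}.
27c2131 is not among them, so fast-forward is not possible.

No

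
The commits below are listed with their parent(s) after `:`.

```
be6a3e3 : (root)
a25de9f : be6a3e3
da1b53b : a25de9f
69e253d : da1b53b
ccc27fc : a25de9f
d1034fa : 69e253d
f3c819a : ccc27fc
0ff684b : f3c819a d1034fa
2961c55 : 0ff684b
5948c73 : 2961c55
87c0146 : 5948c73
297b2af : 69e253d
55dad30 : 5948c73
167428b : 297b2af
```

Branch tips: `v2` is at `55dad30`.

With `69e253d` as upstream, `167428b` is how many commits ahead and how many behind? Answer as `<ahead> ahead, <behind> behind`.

2 ahead, 0 behind

Reachable from 167428b: {167428b, 297b2af, 69e253d, a25de9f, be6a3e3, da1b53b}.
Reachable from 69e253d: {69e253d, a25de9f, be6a3e3, da1b53b}.
Only in 167428b's history (ahead): {167428b, 297b2af} — 2.
Only in 69e253d's history (behind): {} — 0.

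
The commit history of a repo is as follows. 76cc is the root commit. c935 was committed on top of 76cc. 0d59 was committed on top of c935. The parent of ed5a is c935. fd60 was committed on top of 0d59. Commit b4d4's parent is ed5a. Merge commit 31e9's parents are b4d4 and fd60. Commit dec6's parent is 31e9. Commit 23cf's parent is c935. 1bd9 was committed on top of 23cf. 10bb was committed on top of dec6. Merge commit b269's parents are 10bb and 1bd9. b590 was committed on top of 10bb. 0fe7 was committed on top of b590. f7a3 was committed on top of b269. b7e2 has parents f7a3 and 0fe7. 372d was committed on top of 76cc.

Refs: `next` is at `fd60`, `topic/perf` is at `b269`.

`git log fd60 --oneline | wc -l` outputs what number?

Walking parent pointers from fd60: reachable set = {0d59, 76cc, c935, fd60}.
That is 4 commits.

4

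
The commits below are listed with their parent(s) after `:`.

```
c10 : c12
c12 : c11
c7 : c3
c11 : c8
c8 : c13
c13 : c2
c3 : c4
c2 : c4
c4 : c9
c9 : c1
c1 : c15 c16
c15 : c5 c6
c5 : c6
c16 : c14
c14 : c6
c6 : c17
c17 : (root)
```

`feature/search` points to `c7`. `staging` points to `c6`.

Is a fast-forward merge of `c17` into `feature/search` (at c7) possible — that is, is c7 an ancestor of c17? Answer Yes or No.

No

A fast-forward from c7 to c17 is possible iff c7 is an ancestor of c17.
Ancestors of c17: {c17}.
c7 is not among them, so fast-forward is not possible.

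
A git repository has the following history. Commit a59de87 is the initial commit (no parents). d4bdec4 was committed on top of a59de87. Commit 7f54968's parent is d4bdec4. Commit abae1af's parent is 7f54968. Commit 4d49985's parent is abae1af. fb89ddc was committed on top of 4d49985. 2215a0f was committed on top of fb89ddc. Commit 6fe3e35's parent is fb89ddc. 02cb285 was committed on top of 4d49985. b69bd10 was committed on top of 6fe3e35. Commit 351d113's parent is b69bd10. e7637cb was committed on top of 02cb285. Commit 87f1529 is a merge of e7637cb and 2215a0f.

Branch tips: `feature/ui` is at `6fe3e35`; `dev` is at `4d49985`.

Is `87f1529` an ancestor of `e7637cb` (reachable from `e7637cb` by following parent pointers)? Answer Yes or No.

No

Ancestors of e7637cb: {02cb285, 4d49985, 7f54968, a59de87, abae1af, d4bdec4, e7637cb}.
87f1529 is not in that set, so it is not an ancestor of e7637cb.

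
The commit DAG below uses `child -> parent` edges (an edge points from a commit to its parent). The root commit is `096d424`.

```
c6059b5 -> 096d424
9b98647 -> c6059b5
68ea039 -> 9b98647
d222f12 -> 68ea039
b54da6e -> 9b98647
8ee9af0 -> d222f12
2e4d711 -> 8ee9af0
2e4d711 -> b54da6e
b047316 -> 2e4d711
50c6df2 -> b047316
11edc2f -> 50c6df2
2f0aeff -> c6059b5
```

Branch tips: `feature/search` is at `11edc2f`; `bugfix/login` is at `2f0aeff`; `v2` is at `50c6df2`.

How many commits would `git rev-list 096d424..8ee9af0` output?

Reachable from 8ee9af0: {096d424, 68ea039, 8ee9af0, 9b98647, c6059b5, d222f12}.
Reachable from 096d424: {096d424}.
In 8ee9af0's history but not 096d424's: {68ea039, 8ee9af0, 9b98647, c6059b5, d222f12} — 5 commits.

5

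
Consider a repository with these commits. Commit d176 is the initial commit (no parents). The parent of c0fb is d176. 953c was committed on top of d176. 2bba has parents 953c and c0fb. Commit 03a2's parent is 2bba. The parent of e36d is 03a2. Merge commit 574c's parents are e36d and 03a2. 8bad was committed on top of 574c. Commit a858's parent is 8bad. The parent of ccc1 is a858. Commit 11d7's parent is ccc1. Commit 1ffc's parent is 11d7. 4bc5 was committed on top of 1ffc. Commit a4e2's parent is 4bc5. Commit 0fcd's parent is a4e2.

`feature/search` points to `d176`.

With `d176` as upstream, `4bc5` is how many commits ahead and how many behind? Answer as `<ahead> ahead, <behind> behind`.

12 ahead, 0 behind

Reachable from 4bc5: {03a2, 11d7, 1ffc, 2bba, 4bc5, 574c, 8bad, 953c, a858, c0fb, ccc1, d176, e36d}.
Reachable from d176: {d176}.
Only in 4bc5's history (ahead): {03a2, 11d7, 1ffc, 2bba, 4bc5, 574c, 8bad, 953c, a858, c0fb, ccc1, e36d} — 12.
Only in d176's history (behind): {} — 0.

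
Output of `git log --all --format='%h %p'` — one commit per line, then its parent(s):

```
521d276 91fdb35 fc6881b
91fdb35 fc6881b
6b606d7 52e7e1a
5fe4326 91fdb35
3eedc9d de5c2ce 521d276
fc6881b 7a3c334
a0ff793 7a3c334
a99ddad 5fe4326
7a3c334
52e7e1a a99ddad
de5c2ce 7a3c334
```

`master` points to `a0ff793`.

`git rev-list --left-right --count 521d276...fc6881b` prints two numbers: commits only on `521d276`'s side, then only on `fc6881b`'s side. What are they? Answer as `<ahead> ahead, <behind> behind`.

2 ahead, 0 behind

Reachable from 521d276: {521d276, 7a3c334, 91fdb35, fc6881b}.
Reachable from fc6881b: {7a3c334, fc6881b}.
Only in 521d276's history (ahead): {521d276, 91fdb35} — 2.
Only in fc6881b's history (behind): {} — 0.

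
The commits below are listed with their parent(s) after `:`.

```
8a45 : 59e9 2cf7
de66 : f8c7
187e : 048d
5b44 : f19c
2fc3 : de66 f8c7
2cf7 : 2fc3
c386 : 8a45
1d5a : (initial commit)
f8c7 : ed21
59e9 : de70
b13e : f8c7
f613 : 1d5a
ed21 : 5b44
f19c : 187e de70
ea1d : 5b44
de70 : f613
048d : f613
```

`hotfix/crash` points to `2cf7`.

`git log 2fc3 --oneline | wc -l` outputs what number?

11

Walking parent pointers from 2fc3: reachable set = {048d, 187e, 1d5a, 2fc3, 5b44, de66, de70, ed21, f19c, f613, f8c7}.
That is 11 commits.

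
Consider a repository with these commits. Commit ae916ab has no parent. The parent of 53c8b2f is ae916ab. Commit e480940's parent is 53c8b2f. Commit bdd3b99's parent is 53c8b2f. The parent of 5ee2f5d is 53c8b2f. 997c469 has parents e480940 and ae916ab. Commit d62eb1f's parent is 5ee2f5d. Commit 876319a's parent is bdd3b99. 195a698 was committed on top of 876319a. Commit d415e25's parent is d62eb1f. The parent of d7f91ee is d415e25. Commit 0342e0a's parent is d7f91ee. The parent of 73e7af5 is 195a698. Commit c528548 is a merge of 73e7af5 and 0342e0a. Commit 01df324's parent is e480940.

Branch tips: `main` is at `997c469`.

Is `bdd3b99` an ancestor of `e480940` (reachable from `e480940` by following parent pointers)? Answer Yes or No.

Ancestors of e480940: {53c8b2f, ae916ab, e480940}.
bdd3b99 is not in that set, so it is not an ancestor of e480940.

No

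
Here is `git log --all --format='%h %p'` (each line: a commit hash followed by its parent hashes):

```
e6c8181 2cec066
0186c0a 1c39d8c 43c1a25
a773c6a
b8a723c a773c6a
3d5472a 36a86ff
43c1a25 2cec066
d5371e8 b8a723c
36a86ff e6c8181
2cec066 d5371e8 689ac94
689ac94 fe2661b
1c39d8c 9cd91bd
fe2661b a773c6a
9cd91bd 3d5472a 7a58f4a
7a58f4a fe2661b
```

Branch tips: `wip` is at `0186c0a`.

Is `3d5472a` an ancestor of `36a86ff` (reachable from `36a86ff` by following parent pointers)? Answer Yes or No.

Ancestors of 36a86ff: {2cec066, 36a86ff, 689ac94, a773c6a, b8a723c, d5371e8, e6c8181, fe2661b}.
3d5472a is not in that set, so it is not an ancestor of 36a86ff.

No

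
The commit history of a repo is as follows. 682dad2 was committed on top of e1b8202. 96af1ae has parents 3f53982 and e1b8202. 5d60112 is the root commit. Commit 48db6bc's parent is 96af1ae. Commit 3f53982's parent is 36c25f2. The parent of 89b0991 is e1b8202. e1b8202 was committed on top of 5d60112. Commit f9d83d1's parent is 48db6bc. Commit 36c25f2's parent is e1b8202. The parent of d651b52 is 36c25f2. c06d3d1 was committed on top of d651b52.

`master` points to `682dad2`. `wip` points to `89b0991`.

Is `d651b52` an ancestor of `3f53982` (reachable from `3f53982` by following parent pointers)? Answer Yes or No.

Ancestors of 3f53982: {36c25f2, 3f53982, 5d60112, e1b8202}.
d651b52 is not in that set, so it is not an ancestor of 3f53982.

No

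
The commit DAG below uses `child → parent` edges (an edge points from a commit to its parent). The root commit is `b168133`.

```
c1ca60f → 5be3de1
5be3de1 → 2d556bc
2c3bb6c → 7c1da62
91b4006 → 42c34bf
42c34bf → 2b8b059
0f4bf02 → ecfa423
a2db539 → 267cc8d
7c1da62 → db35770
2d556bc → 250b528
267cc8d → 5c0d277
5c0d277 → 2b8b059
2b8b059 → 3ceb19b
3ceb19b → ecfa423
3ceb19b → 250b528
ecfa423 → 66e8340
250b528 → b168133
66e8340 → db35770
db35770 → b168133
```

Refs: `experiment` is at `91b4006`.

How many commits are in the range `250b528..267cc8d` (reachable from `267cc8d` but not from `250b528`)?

7

Reachable from 267cc8d: {250b528, 267cc8d, 2b8b059, 3ceb19b, 5c0d277, 66e8340, b168133, db35770, ecfa423}.
Reachable from 250b528: {250b528, b168133}.
In 267cc8d's history but not 250b528's: {267cc8d, 2b8b059, 3ceb19b, 5c0d277, 66e8340, db35770, ecfa423} — 7 commits.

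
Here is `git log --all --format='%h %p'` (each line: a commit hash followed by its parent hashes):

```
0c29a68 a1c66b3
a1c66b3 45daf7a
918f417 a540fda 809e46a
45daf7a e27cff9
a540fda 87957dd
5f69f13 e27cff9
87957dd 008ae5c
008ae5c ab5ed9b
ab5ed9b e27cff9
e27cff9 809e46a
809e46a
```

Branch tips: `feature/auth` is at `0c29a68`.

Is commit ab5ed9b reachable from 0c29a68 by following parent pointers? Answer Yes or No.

No

Ancestors of 0c29a68: {0c29a68, 45daf7a, 809e46a, a1c66b3, e27cff9}.
ab5ed9b is not in that set, so it is not an ancestor of 0c29a68.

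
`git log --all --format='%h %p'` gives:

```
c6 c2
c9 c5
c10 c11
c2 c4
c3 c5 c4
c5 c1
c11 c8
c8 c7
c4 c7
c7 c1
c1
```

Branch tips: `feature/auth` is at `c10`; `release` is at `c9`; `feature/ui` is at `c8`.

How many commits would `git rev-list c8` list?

3

Walking parent pointers from c8: reachable set = {c1, c7, c8}.
That is 3 commits.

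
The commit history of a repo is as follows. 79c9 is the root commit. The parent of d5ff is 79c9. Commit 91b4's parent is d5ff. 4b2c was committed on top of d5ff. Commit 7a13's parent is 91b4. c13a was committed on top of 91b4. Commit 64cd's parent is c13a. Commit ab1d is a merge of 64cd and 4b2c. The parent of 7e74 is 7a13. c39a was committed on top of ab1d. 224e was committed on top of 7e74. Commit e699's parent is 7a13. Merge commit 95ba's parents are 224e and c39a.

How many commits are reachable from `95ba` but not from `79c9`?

11

Reachable from 95ba: {224e, 4b2c, 64cd, 79c9, 7a13, 7e74, 91b4, 95ba, ab1d, c13a, c39a, d5ff}.
Reachable from 79c9: {79c9}.
In 95ba's history but not 79c9's: {224e, 4b2c, 64cd, 7a13, 7e74, 91b4, 95ba, ab1d, c13a, c39a, d5ff} — 11 commits.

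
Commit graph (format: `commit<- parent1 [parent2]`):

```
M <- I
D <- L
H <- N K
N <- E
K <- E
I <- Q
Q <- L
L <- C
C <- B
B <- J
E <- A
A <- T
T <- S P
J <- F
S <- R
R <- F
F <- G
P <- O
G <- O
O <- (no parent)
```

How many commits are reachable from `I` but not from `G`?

7

Reachable from I: {B, C, F, G, I, J, L, O, Q}.
Reachable from G: {G, O}.
In I's history but not G's: {B, C, F, I, J, L, Q} — 7 commits.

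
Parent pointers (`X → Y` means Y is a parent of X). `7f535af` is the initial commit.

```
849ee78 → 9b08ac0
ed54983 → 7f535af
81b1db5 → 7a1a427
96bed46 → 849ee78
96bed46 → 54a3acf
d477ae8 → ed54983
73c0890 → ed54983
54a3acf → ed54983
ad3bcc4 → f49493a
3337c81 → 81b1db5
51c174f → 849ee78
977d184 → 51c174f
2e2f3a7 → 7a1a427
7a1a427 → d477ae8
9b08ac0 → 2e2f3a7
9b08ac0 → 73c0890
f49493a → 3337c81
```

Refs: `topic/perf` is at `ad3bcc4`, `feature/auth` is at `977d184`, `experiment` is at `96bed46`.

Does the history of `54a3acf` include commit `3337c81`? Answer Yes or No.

No

Ancestors of 54a3acf: {54a3acf, 7f535af, ed54983}.
3337c81 is not in that set, so it is not an ancestor of 54a3acf.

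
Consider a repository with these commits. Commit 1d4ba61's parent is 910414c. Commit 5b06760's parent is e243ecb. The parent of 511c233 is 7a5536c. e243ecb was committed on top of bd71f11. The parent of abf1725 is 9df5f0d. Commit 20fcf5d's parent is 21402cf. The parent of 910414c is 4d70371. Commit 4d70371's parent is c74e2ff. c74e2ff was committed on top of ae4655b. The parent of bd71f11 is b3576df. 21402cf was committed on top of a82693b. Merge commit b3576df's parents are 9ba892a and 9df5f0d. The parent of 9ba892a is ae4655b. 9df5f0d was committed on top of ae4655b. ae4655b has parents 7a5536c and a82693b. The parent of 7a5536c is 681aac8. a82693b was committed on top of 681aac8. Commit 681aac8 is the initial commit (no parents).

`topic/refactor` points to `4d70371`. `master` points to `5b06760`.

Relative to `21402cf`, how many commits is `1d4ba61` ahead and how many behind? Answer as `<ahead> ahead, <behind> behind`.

6 ahead, 1 behind

Reachable from 1d4ba61: {1d4ba61, 4d70371, 681aac8, 7a5536c, 910414c, a82693b, ae4655b, c74e2ff}.
Reachable from 21402cf: {21402cf, 681aac8, a82693b}.
Only in 1d4ba61's history (ahead): {1d4ba61, 4d70371, 7a5536c, 910414c, ae4655b, c74e2ff} — 6.
Only in 21402cf's history (behind): {21402cf} — 1.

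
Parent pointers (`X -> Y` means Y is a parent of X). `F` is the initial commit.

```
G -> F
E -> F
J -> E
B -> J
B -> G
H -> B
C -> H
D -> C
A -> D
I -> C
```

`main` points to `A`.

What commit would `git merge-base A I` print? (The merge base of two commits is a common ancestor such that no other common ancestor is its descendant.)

C

Ancestors of A: {A, B, C, D, E, F, G, H, J}.
Ancestors of I: {B, C, E, F, G, H, I, J}.
Common ancestors: {B, C, E, F, G, H, J}.
Among these, C is not an ancestor of any other common ancestor — it is the merge base.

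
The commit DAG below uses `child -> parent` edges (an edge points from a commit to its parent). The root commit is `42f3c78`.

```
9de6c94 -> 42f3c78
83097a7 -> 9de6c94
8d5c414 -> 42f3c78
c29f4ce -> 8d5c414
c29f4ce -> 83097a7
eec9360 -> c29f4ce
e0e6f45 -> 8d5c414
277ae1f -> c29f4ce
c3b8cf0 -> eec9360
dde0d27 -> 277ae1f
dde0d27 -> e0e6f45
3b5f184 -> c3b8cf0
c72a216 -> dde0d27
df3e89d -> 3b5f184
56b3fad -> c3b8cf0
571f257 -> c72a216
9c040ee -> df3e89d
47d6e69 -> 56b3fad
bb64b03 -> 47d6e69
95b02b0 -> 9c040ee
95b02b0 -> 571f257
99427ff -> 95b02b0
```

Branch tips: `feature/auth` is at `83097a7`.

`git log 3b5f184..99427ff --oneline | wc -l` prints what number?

9

Reachable from 99427ff: {277ae1f, 3b5f184, 42f3c78, 571f257, 83097a7, 8d5c414, 95b02b0, 99427ff, 9c040ee, 9de6c94, c29f4ce, c3b8cf0, c72a216, dde0d27, df3e89d, e0e6f45, eec9360}.
Reachable from 3b5f184: {3b5f184, 42f3c78, 83097a7, 8d5c414, 9de6c94, c29f4ce, c3b8cf0, eec9360}.
In 99427ff's history but not 3b5f184's: {277ae1f, 571f257, 95b02b0, 99427ff, 9c040ee, c72a216, dde0d27, df3e89d, e0e6f45} — 9 commits.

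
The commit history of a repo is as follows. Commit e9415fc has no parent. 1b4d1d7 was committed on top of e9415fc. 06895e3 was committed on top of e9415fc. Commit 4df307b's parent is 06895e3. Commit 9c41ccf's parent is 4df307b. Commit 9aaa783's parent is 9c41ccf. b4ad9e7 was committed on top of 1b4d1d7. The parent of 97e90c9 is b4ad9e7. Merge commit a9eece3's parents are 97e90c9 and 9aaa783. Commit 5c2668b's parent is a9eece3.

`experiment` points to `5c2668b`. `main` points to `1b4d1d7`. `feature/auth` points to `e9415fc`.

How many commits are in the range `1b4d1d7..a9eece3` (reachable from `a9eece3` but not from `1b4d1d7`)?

7

Reachable from a9eece3: {06895e3, 1b4d1d7, 4df307b, 97e90c9, 9aaa783, 9c41ccf, a9eece3, b4ad9e7, e9415fc}.
Reachable from 1b4d1d7: {1b4d1d7, e9415fc}.
In a9eece3's history but not 1b4d1d7's: {06895e3, 4df307b, 97e90c9, 9aaa783, 9c41ccf, a9eece3, b4ad9e7} — 7 commits.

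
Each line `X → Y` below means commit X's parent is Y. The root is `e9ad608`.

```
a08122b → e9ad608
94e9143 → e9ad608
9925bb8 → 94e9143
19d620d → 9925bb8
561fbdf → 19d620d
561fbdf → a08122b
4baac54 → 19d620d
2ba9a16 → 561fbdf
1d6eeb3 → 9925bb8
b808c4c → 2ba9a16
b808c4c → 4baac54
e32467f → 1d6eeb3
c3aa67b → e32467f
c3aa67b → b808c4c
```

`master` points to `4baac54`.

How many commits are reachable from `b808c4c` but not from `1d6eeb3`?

Reachable from b808c4c: {19d620d, 2ba9a16, 4baac54, 561fbdf, 94e9143, 9925bb8, a08122b, b808c4c, e9ad608}.
Reachable from 1d6eeb3: {1d6eeb3, 94e9143, 9925bb8, e9ad608}.
In b808c4c's history but not 1d6eeb3's: {19d620d, 2ba9a16, 4baac54, 561fbdf, a08122b, b808c4c} — 6 commits.

6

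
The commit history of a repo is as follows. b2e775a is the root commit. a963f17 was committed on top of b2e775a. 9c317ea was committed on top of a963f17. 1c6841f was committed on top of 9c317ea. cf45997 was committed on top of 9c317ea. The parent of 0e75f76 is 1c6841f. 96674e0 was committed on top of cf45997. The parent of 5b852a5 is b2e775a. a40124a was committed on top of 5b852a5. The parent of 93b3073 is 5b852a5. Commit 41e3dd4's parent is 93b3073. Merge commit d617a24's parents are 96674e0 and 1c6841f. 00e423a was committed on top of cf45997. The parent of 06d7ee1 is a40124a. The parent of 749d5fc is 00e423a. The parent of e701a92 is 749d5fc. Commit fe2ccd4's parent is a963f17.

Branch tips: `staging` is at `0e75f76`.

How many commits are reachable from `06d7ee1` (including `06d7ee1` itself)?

4

Walking parent pointers from 06d7ee1: reachable set = {06d7ee1, 5b852a5, a40124a, b2e775a}.
That is 4 commits.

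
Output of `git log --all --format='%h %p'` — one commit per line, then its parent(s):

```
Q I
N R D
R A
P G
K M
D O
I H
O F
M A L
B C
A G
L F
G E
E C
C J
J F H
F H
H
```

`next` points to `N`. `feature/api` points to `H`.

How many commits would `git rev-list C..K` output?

6

Reachable from K: {A, C, E, F, G, H, J, K, L, M}.
Reachable from C: {C, F, H, J}.
In K's history but not C's: {A, E, G, K, L, M} — 6 commits.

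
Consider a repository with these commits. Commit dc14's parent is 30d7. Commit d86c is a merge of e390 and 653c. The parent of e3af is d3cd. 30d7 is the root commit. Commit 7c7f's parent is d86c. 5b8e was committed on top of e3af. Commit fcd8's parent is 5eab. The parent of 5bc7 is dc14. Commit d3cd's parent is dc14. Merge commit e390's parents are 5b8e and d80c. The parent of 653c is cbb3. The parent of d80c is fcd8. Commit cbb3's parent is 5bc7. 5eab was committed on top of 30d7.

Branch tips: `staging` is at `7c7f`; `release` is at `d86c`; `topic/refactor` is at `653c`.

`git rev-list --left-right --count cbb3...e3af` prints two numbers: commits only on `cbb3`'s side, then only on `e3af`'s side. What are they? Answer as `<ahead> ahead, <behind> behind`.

2 ahead, 2 behind

Reachable from cbb3: {30d7, 5bc7, cbb3, dc14}.
Reachable from e3af: {30d7, d3cd, dc14, e3af}.
Only in cbb3's history (ahead): {5bc7, cbb3} — 2.
Only in e3af's history (behind): {d3cd, e3af} — 2.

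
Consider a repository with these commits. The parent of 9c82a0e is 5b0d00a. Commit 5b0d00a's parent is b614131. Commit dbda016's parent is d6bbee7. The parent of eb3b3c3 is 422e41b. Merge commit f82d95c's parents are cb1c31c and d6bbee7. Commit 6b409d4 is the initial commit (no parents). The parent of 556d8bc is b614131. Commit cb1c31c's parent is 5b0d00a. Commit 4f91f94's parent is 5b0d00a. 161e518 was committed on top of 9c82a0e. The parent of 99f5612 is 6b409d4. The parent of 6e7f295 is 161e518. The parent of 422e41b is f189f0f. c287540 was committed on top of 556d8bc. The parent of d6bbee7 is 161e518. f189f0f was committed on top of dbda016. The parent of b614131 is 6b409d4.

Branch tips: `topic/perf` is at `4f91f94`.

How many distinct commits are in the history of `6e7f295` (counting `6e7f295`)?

6

Walking parent pointers from 6e7f295: reachable set = {161e518, 5b0d00a, 6b409d4, 6e7f295, 9c82a0e, b614131}.
That is 6 commits.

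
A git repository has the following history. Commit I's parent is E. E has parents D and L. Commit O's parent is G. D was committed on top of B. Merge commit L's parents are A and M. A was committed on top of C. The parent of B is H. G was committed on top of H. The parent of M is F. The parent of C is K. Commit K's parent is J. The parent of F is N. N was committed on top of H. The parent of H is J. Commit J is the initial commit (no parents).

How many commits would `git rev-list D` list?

4

Walking parent pointers from D: reachable set = {B, D, H, J}.
That is 4 commits.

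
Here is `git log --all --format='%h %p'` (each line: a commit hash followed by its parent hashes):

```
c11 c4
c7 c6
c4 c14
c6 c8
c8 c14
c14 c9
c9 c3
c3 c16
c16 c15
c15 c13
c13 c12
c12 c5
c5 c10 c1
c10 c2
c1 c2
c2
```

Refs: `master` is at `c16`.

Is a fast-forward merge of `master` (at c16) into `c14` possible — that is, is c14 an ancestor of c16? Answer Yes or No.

A fast-forward from c14 to c16 is possible iff c14 is an ancestor of c16.
Ancestors of c16: {c1, c10, c12, c13, c15, c16, c2, c5}.
c14 is not among them, so fast-forward is not possible.

No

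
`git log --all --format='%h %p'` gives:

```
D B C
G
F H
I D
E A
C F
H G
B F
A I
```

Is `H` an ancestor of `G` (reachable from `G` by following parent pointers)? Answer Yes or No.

No

Ancestors of G: {G}.
H is not in that set, so it is not an ancestor of G.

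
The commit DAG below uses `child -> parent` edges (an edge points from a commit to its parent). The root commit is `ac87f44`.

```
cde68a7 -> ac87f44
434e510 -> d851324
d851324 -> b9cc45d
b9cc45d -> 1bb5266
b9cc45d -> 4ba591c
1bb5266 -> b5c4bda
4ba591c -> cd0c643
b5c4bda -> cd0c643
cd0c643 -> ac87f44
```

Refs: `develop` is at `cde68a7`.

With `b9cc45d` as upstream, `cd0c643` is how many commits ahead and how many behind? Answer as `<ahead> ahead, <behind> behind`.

0 ahead, 4 behind

Reachable from cd0c643: {ac87f44, cd0c643}.
Reachable from b9cc45d: {1bb5266, 4ba591c, ac87f44, b5c4bda, b9cc45d, cd0c643}.
Only in cd0c643's history (ahead): {} — 0.
Only in b9cc45d's history (behind): {1bb5266, 4ba591c, b5c4bda, b9cc45d} — 4.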